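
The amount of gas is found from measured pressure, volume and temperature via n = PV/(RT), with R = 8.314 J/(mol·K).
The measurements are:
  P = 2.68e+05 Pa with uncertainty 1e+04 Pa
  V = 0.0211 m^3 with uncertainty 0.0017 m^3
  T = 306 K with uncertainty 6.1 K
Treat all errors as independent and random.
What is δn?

Products/powers → add relative errors in quadrature, weighted by exponent:
  (1·δP/P)² = (1×0.0373)² = 0.00139;  (1·δV/V)² = (1×0.0806)² = 0.00649;  (-1·δT/T)² = (-1×0.0199)² = 0.000397
δn/n = √(0.00828) = 0.0910
n = 2.22 mol, so δn = 0.0910 × 2.22 = 0.202 mol.

0.202 mol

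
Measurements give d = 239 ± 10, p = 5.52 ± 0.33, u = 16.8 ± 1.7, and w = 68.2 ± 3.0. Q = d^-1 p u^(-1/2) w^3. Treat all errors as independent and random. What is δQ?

For a monomial Q ∝ d^-1, p, u^(-1/2), w^3, fractional errors add in quadrature:
  (-1·δd/d)² = (-1×0.0418)² = 0.00175;  (1·δp/p)² = (1×0.0598)² = 0.00357;  (−½·δu/u)² = (-0.5×0.101)² = 0.00256;  (3·δw/w)² = (3×0.0440)² = 0.0174
δQ/Q = √(0.0253) = 0.159
Q = 1790, so δQ = 0.159 × 1790 = 284.

284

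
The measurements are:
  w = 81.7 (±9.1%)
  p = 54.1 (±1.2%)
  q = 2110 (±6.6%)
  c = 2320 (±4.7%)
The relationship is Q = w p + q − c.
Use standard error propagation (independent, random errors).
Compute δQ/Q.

0.105

Let h = w·p = 4420. δh/h = √((1·δw/w)² + (1·δp/p)²) = √(0.00828 + 0.000144) = 0.0918, so δh = 406.
Q = h + q − c: δQ = √(δh² + δq² + δc²) = √(1.65e+05 + 19400 + 11900) = 443
Q = 4210, so δQ/Q = 443/4210 = 0.105.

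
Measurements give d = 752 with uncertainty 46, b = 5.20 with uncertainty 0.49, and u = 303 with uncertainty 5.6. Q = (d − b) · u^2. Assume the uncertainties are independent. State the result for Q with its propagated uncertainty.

Let w = d − b = 747. δw = √(δd² + δb²) = √(2120 + 0.240) = 46.0, so δw/w = 0.0616.
Q is then a monomial in w, u:
δQ/Q = √((δw/w)² + (2·δu/u)²) = √(0.00379 + 0.00137) = 0.0718
Q = 6.86e+07, so δQ = 0.0718 × 6.86e+07 = 4.93e+06.

(6.86 ± 0.493) × 10^7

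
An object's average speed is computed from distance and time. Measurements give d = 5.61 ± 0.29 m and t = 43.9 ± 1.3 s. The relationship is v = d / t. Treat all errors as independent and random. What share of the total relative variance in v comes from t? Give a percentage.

24.7%

(δv/v)² = (1·δd/d)² + (-1·δt/t)²
  d term: (1×0.0517)² = 0.00267
  t term: (-1×0.0296)² = 0.000877
Total = 0.00355. Share from t = 0.000877/0.00355 = 0.247.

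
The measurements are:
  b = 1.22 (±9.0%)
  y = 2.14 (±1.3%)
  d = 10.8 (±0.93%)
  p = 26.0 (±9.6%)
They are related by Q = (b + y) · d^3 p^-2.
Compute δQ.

1.23

Let u = b + y = 3.36. δu = √(δb² + δy²) = √(0.0121 + 0.000774) = 0.113, so δu/u = 0.0337.
Q is then a monomial in u, d, p:
δQ/Q = √((δu/u)² + (3·δd/d)² + (-2·δp/p)²) = √(0.00114 + 0.000778 + 0.0369) = 0.197
Q = 6.26, so δQ = 0.197 × 6.26 = 1.23.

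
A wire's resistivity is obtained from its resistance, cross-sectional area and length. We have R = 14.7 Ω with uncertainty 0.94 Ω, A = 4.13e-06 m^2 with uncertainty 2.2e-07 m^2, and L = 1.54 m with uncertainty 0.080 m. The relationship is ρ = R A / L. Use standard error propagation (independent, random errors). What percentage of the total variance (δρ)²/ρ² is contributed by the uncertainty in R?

42.5%

(δρ/ρ)² = (1·δR/R)² + (1·δA/A)² + (-1·δL/L)²
  R term: (1×0.0639)² = 0.00409
  A term: (1×0.0533)² = 0.00284
  L term: (-1×0.0519)² = 0.00270
Total = 0.00963. Share from R = 0.00409/0.00963 = 0.425.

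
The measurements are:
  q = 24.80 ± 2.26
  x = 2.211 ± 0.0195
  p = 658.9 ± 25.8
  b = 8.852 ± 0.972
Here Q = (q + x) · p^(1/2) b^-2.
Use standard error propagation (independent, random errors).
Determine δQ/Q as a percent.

Let u = q + x = 27.01. δu = √(δq² + δx²) = √(5.11 + 0.000380) = 2.26, so δu/u = 0.0837.
Q is then a monomial in u, p, b:
δQ/Q = √((δu/u)² + (½·δp/p)² + (-2·δb/b)²) = √(0.00700 + 0.000383 + 0.0482) = 0.236

23.6%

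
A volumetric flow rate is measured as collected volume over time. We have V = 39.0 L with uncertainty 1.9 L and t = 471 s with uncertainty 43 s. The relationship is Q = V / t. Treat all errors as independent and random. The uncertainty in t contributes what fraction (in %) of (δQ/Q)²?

(δQ/Q)² = (1·δV/V)² + (-1·δt/t)²
  V term: (1×0.0487)² = 0.00237
  t term: (-1×0.0913)² = 0.00833
Total = 0.0107. Share from t = 0.00833/0.0107 = 0.778.

77.8%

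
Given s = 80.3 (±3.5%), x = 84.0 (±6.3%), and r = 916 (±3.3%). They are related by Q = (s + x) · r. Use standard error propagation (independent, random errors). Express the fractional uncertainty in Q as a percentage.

4.92%

Let u = s + x = 164. δu = √(δs² + δx²) = √(7.90 + 28.0) = 5.99, so δu/u = 0.0365.
Q is then a monomial in u, r:
δQ/Q = √((δu/u)² + (1·δr/r)²) = √(0.00133 + 0.00109) = 0.0492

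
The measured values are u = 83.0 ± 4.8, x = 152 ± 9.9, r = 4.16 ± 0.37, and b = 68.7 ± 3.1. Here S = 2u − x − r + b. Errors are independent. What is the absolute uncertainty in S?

14.1

S is a linear combination, so absolute uncertainties add in quadrature:
  (2·δu)² = 92.2;  (δx)² = 98.0;  (δr)² = 0.137;  (δb)² = 9.61
δS = √(200) = 14.1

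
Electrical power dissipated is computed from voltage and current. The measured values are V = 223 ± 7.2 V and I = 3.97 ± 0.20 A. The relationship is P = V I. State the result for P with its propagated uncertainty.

Since P is a product/quotient, work with relative uncertainties:
  (1·δV/V)² = (1×0.0323)² = 0.00104;  (1·δI/I)² = (1×0.0504)² = 0.00254
δP/P = √(0.00358) = 0.0598
P = 885 W, so δP = 0.0598 × 885 = 53.0 W.

885 ± 53.0 W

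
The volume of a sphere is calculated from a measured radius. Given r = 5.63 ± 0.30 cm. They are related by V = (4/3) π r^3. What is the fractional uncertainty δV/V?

0.160

V ∝ r^3, so δV/V = |3| · δr/r = 3 × 0.0533 = 0.160.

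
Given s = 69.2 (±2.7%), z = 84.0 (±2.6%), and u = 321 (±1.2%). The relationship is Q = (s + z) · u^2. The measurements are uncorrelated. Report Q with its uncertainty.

Let w = s + z = 153. δw = √(δs² + δz²) = √(3.49 + 4.77) = 2.87, so δw/w = 0.0188.
Q is then a monomial in w, u:
δQ/Q = √((δw/w)² + (2·δu/u)²) = √(0.000352 + 0.000576) = 0.0305
Q = 1.58e+07, so δQ = 0.0305 × 1.58e+07 = 4.81e+05.

(1.58 ± 0.0481) × 10^7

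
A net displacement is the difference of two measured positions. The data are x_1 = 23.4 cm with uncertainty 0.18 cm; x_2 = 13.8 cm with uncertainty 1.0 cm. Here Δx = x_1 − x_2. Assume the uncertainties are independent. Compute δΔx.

1.02 cm

Absolute uncertainties add in quadrature for a linear combination:
  (δx_1)² = 0.0324;  (δx_2)² = 1.00
δΔx = √(1.03) = 1.02 cm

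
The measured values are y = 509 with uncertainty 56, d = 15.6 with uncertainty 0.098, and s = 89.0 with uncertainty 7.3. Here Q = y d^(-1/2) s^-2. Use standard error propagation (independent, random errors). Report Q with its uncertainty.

0.0163 ± 0.00321

For a monomial Q ∝ y, d^(-1/2), s^-2, fractional errors add in quadrature:
  (1·δy/y)² = (1×0.110)² = 0.0121;  (−½·δd/d)² = (-0.5×0.00628)² = 9.87e-06;  (-2·δs/s)² = (-2×0.0820)² = 0.0269
δQ/Q = √(0.0390) = 0.198
Q = 0.0163, so δQ = 0.198 × 0.0163 = 0.00321.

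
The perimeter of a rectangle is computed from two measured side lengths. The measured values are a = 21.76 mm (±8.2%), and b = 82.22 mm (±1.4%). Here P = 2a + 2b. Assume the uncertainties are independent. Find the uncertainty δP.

4.25 mm

Absolute uncertainties add in quadrature for a linear combination:
  (2·δa)² = 12.7;  (2·δb)² = 5.30
δP = √(18.0) = 4.25 mm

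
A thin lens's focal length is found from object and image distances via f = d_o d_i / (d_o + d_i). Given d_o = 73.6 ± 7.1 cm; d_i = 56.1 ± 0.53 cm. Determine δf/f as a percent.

∂f/∂d_o = (d_i/(d_o+d_i))² = 0.187;  ∂f/∂d_i = (d_o/(d_o+d_i))² = 0.322
δf = √((∂f/∂d_o · δd_o)² + (∂f/∂d_i · δd_i)²) = √(1.76 + 0.0291) = 1.34 cm
f = 31.8 cm, so δf/f = 1.34/31.8 = 0.0421.

4.21%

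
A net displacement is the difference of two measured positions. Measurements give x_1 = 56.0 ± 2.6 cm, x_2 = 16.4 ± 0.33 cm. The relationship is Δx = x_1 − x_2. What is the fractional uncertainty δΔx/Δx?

0.0662

Absolute uncertainties add in quadrature for a linear combination:
  (δx_1)² = 6.76;  (δx_2)² = 0.109
δΔx = √(6.87) = 2.62 cm
Δx = 39.6 cm, so δΔx/Δx = 2.62/39.6 = 0.0662.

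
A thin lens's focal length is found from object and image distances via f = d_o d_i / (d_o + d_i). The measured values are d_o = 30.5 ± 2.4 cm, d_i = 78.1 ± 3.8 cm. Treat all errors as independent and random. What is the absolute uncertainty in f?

1.28 cm

∂f/∂d_o = (d_i/(d_o+d_i))² = 0.517;  ∂f/∂d_i = (d_o/(d_o+d_i))² = 0.0789
δf = √((∂f/∂d_o · δd_o)² + (∂f/∂d_i · δd_i)²) = √(1.54 + 0.0898) = 1.28 cm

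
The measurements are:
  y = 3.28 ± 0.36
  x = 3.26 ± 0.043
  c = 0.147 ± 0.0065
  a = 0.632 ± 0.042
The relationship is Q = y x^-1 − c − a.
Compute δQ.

0.119

Let p = y·x^-1 = 1.01. δp/p = √((1·δy/y)² + (-1·δx/x)²) = √(0.0120 + 0.000174) = 0.111, so δp = 0.111.
Q = p − c − a: δQ = √(δp² + δc² + δa²) = √(0.0124 + 4.22e-05 + 0.00176) = 0.119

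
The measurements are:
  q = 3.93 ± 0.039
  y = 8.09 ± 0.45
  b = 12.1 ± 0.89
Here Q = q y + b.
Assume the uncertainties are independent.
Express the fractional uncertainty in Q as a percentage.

4.57%

Let p = q·y = 31.8. δp/p = √((1·δq/q)² + (1·δy/y)²) = √(9.85e-05 + 0.00309) = 0.0565, so δp = 1.80.
Q = p + b: δQ = √(δp² + δb²) = √(3.23 + 0.792) = 2.00
Q = 43.9, so δQ/Q = 2.00/43.9 = 0.0457.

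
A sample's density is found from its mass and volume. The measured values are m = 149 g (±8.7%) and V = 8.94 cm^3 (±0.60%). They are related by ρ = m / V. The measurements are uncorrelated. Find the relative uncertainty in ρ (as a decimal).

0.0872

Products/powers → add relative errors in quadrature, weighted by exponent:
  (1·δm/m)² = (1×0.0870)² = 0.00757;  (-1·δV/V)² = (-1×0.00600)² = 3.6e-05
δρ/ρ = √(0.00760) = 0.0872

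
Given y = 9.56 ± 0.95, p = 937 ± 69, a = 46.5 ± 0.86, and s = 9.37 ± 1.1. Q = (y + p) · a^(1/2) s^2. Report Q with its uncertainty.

(5.67 ± 1.39) × 10^5

Let u = y + p = 947. δu = √(δy² + δp²) = √(0.902 + 4760) = 69.0, so δu/u = 0.0729.
Q is then a monomial in u, a, s:
δQ/Q = √((δu/u)² + (½·δa/a)² + (2·δs/s)²) = √(0.00531 + 8.55e-05 + 0.0551) = 0.246
Q = 5.67e+05, so δQ = 0.246 × 5.67e+05 = 1.39e+05.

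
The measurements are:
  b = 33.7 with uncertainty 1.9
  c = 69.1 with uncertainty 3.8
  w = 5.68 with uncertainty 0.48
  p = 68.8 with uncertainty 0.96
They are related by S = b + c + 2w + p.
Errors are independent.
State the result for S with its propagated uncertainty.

S is a linear combination, so absolute uncertainties add in quadrature:
  (δb)² = 3.61;  (δc)² = 14.4;  (2·δw)² = 0.922;  (δp)² = 0.922
δS = √(19.9) = 4.46
S = 183.

183 ± 4.46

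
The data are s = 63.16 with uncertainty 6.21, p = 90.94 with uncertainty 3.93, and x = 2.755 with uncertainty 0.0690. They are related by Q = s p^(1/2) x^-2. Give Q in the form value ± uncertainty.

79.36 ± 8.92

Since Q is a product/quotient, work with relative uncertainties:
  (1·δs/s)² = (1×0.0983)² = 0.00967;  (½·δp/p)² = (0.5×0.0432)² = 0.000467;  (-2·δx/x)² = (-2×0.0250)² = 0.00251
δQ/Q = √(0.0126) = 0.112
Q = 79.36, so δQ = 0.112 × 79.36 = 8.92.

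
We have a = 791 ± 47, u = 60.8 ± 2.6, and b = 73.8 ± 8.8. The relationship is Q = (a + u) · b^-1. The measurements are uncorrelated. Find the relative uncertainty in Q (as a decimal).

0.131

Let w = a + u = 852. δw = √(δa² + δu²) = √(2210 + 6.76) = 47.1, so δw/w = 0.0553.
Q is then a monomial in w, b:
δQ/Q = √((δw/w)² + (-1·δb/b)²) = √(0.00305 + 0.0142) = 0.131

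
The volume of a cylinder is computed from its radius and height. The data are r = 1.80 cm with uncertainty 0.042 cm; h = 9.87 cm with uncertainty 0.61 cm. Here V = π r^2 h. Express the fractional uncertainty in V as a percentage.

Relative error in a monomial: (δV/V)² = Σ (nᵢ · δxᵢ/xᵢ)².
  (2·δr/r)² = (2×0.0233)² = 0.00218;  (1·δh/h)² = (1×0.0618)² = 0.00382
δV/V = √(0.00600) = 0.0774

7.74%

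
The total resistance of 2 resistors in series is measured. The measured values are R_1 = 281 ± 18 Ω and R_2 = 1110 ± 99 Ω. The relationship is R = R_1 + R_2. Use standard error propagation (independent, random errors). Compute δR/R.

0.0723

R is a linear combination, so absolute uncertainties add in quadrature:
  (δR_1)² = 324;  (δR_2)² = 9800
δR = √(10100) = 101 Ω
R = 1390 Ω, so δR/R = 101/1390 = 0.0723.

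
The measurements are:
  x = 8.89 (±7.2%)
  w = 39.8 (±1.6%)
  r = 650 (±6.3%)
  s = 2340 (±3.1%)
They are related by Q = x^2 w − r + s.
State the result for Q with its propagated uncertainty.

4840 ± 463

Let p = x^2·w = 3150. δp/p = √((2·δx/x)² + (1·δw/w)²) = √(0.0207 + 0.000256) = 0.145, so δp = 456.
Q = p − r + s: δQ = √(δp² + δr² + δs²) = √(2.08e+05 + 1680 + 5260) = 463
Q = 4840.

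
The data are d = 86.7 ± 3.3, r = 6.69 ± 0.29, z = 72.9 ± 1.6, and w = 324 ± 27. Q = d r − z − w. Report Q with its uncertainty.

Let p = d·r = 580. δp/p = √((1·δd/d)² + (1·δr/r)²) = √(0.00145 + 0.00188) = 0.0577, so δp = 33.5.
Q = p − z − w: δQ = √(δp² + δz² + δw²) = √(1120 + 2.56 + 729) = 43.0
Q = 183.

183 ± 43.0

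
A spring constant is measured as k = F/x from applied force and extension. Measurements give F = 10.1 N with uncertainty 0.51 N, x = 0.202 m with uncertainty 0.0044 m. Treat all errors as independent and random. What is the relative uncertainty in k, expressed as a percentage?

5.50%

For a monomial k ∝ F, x^-1, fractional errors add in quadrature:
  (1·δF/F)² = (1×0.0505)² = 0.00255;  (-1·δx/x)² = (-1×0.0218)² = 0.000474
δk/k = √(0.00302) = 0.0550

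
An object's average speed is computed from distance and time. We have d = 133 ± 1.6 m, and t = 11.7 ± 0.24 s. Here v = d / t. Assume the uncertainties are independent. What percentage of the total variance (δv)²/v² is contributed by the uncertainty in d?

(δv/v)² = (1·δd/d)² + (-1·δt/t)²
  d term: (1×0.0120)² = 0.000145
  t term: (-1×0.0205)² = 0.000421
Total = 0.000565. Share from d = 0.000145/0.000565 = 0.256.

25.6%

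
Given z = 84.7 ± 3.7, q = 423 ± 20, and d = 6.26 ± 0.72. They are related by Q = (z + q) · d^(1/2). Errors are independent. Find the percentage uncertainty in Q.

Let u = z + q = 508. δu = √(δz² + δq²) = √(13.7 + 400) = 20.3, so δu/u = 0.0401.
Q is then a monomial in u, d:
δQ/Q = √((δu/u)² + (½·δd/d)²) = √(0.00160 + 0.00331) = 0.0701

7.01%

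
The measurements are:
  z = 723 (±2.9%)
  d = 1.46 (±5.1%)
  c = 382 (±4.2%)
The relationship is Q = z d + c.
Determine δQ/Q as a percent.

4.45%

Let p = z·d = 1060. δp/p = √((1·δz/z)² + (1·δd/d)²) = √(0.000841 + 0.00260) = 0.0587, so δp = 61.9.
Q = p + c: δQ = √(δp² + δc²) = √(3840 + 257) = 64.0
Q = 1440, so δQ/Q = 64.0/1440 = 0.0445.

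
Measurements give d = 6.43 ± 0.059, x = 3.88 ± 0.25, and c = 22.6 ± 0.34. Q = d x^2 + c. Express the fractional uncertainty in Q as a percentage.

10.5%

Let p = d·x^2 = 96.8. δp/p = √((1·δd/d)² + (2·δx/x)²) = √(8.42e-05 + 0.0166) = 0.129, so δp = 12.5.
Q = p + c: δQ = √(δp² + δc²) = √(156 + 0.116) = 12.5
Q = 119, so δQ/Q = 12.5/119 = 0.105.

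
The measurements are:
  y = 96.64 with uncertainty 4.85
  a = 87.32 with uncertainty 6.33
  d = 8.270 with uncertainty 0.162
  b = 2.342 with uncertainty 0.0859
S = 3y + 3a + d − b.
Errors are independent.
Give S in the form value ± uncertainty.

For a sum/difference, combine absolute errors in quadrature:
  (3·δy)² = 212;  (3·δa)² = 361;  (δd)² = 0.0262;  (δb)² = 0.00738
δS = √(572) = 23.9
S = 557.8.

557.8 ± 23.9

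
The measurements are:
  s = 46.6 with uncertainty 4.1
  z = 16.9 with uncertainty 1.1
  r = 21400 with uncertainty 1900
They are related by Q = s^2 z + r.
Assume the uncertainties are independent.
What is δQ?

Let p = s^2·z = 36700. δp/p = √((2·δs/s)² + (1·δz/z)²) = √(0.0310 + 0.00424) = 0.188, so δp = 6890.
Q = p + r: δQ = √(δp² + δr²) = √(4.74e+07 + 3.61e+06) = 7140

7140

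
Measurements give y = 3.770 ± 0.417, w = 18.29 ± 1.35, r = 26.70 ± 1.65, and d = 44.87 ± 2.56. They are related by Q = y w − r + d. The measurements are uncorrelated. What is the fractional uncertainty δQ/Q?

0.111

Let p = y·w = 68.95. δp/p = √((1·δy/y)² + (1·δw/w)²) = √(0.0122 + 0.00545) = 0.133, so δp = 9.17.
Q = p − r + d: δQ = √(δp² + δr² + δd²) = √(84.1 + 2.72 + 6.55) = 9.66
Q = 87.12, so δQ/Q = 9.66/87.12 = 0.111.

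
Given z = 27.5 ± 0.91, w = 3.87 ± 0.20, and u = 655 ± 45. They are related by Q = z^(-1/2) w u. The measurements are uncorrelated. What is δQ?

Q is a product of powers, so relative uncertainties combine in quadrature:
  (−½·δz/z)² = (-0.5×0.0331)² = 0.000274;  (1·δw/w)² = (1×0.0517)² = 0.00267;  (1·δu/u)² = (1×0.0687)² = 0.00472
δQ/Q = √(0.00766) = 0.0875
Q = 483, so δQ = 0.0875 × 483 = 42.3.

42.3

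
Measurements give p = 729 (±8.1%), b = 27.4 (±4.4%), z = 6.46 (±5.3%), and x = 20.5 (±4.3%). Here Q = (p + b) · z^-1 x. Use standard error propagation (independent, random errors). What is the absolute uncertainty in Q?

Let u = p + b = 756. δu = √(δp² + δb²) = √(3490 + 1.45) = 59.1, so δu/u = 0.0781.
Q is then a monomial in u, z, x:
δQ/Q = √((δu/u)² + (-1·δz/z)² + (1·δx/x)²) = √(0.00610 + 0.00281 + 0.00185) = 0.104
Q = 2400, so δQ = 0.104 × 2400 = 249.

249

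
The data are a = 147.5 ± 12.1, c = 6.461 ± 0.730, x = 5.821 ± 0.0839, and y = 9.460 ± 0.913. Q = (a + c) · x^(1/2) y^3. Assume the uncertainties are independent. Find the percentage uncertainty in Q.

Let u = a + c = 154.0. δu = √(δa² + δc²) = √(146 + 0.533) = 12.1, so δu/u = 0.0787.
Q is then a monomial in u, x, y:
δQ/Q = √((δu/u)² + (½·δx/x)² + (3·δy/y)²) = √(0.00620 + 5.19e-05 + 0.0838) = 0.300

30.0%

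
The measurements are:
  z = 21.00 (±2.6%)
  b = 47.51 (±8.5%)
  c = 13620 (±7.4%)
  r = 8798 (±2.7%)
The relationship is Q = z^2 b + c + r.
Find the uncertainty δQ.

Let p = z^2·b = 20950. δp/p = √((2·δz/z)² + (1·δb/b)²) = √(0.00270 + 0.00723) = 0.0996, so δp = 2090.
Q = p + c + r: δQ = √(δp² + δc² + δr²) = √(4.36e+06 + 1.02e+06 + 56400) = 2330

2330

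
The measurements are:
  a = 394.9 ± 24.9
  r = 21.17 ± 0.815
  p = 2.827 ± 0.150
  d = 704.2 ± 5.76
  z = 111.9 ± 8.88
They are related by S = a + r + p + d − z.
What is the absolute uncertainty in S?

27.1

Absolute uncertainties add in quadrature for a linear combination:
  (δa)² = 620;  (δr)² = 0.664;  (δp)² = 0.0225;  (δd)² = 33.2;  (δz)² = 78.9
δS = √(733) = 27.1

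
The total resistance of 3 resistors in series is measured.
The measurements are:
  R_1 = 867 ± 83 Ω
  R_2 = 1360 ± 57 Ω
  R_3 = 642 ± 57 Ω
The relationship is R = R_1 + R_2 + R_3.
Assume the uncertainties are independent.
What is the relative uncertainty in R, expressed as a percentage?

4.03%

R is a linear combination, so absolute uncertainties add in quadrature:
  (δR_1)² = 6890;  (δR_2)² = 3250;  (δR_3)² = 3250
δR = √(13400) = 116 Ω
R = 2870 Ω, so δR/R = 116/2870 = 0.0403.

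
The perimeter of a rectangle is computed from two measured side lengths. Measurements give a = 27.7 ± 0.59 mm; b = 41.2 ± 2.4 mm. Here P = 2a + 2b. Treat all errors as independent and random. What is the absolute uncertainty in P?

Absolute uncertainties add in quadrature for a linear combination:
  (2·δa)² = 1.39;  (2·δb)² = 23.0
δP = √(24.4) = 4.94 mm

4.94 mm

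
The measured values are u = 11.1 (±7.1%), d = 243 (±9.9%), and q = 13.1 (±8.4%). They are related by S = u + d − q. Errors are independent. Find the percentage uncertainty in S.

10.00%

Sums and differences: (δS)² = Σ (cᵢ δxᵢ)².
  (δu)² = 0.621;  (δd)² = 579;  (δq)² = 1.21
δS = √(581) = 24.1
S = 241, so δS/S = 24.1/241 = 0.1000.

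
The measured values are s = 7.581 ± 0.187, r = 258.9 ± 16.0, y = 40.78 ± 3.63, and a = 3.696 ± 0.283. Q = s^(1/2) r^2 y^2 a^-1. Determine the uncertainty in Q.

1.91e+07

For a monomial Q ∝ s^(1/2), r^2, y^2, a^-1, fractional errors add in quadrature:
  (½·δs/s)² = (0.5×0.0247)² = 0.000152;  (2·δr/r)² = (2×0.0618)² = 0.0153;  (2·δy/y)² = (2×0.0890)² = 0.0317;  (-1·δa/a)² = (-1×0.0766)² = 0.00586
δQ/Q = √(0.0530) = 0.230
Q = 8.304e+07, so δQ = 0.230 × 8.304e+07 = 1.91e+07.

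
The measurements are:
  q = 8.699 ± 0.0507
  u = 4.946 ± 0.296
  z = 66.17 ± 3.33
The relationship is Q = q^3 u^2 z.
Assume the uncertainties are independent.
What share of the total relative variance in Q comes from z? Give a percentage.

(δQ/Q)² = (3·δq/q)² + (2·δu/u)² + (1·δz/z)²
  q term: (3×0.00583)² = 0.000306
  u term: (2×0.0598)² = 0.0143
  z term: (1×0.0503)² = 0.00253
Total = 0.0172. Share from z = 0.00253/0.0172 = 0.148.

14.8%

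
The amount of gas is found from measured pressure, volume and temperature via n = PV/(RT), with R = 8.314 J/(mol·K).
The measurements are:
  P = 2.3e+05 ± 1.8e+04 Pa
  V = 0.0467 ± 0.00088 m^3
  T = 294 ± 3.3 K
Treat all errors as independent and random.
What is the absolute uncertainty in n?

Since n is a product/quotient, work with relative uncertainties:
  (1·δP/P)² = (1×0.0783)² = 0.00612;  (1·δV/V)² = (1×0.0188)² = 0.000355;  (-1·δT/T)² = (-1×0.0112)² = 0.000126
δn/n = √(0.00661) = 0.0813
n = 4.39 mol, so δn = 0.0813 × 4.39 = 0.357 mol.

0.357 mol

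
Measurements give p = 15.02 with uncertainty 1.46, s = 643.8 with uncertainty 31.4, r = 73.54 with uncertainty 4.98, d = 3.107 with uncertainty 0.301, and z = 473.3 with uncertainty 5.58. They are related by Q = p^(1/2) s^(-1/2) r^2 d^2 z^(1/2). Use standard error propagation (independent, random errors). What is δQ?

Since Q is a product/quotient, work with relative uncertainties:
  (½·δp/p)² = (0.5×0.0972)² = 0.00236;  (−½·δs/s)² = (-0.5×0.0488)² = 0.000595;  (2·δr/r)² = (2×0.0677)² = 0.0183;  (2·δd/d)² = (2×0.0969)² = 0.0375;  (½·δz/z)² = (0.5×0.0118)² = 3.47e-05
δQ/Q = √(0.0589) = 0.243
Q = 173500, so δQ = 0.243 × 173500 = 42100.

42100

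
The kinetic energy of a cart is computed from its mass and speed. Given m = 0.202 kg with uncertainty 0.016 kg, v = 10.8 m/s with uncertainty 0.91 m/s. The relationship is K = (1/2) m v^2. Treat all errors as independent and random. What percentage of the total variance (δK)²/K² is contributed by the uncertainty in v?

81.9%

(δK/K)² = (1·δm/m)² + (2·δv/v)²
  m term: (1×0.0792)² = 0.00627
  v term: (2×0.0843)² = 0.0284
Total = 0.0347. Share from v = 0.0284/0.0347 = 0.819.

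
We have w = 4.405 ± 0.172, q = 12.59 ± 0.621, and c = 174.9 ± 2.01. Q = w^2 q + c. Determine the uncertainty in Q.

22.7

Let p = w^2·q = 244.3. δp/p = √((2·δw/w)² + (1·δq/q)²) = √(0.00610 + 0.00243) = 0.0924, so δp = 22.6.
Q = p + c: δQ = √(δp² + δc²) = √(509 + 4.04) = 22.7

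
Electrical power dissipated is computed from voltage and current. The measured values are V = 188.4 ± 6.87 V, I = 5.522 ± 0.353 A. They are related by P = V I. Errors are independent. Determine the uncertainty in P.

76.6 W

Each factor contributes (exponent × relative error)² to (δP/P)²:
  (1·δV/V)² = (1×0.0365)² = 0.00133;  (1·δI/I)² = (1×0.0639)² = 0.00409
δP/P = √(0.00542) = 0.0736
P = 1040 W, so δP = 0.0736 × 1040 = 76.6 W.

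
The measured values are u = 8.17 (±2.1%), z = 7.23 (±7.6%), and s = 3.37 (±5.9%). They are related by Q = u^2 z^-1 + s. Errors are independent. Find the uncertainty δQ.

0.826

Let p = u^2·z^-1 = 9.23. δp/p = √((2·δu/u)² + (-1·δz/z)²) = √(0.00176 + 0.00578) = 0.0868, so δp = 0.802.
Q = p + s: δQ = √(δp² + δs²) = √(0.643 + 0.0395) = 0.826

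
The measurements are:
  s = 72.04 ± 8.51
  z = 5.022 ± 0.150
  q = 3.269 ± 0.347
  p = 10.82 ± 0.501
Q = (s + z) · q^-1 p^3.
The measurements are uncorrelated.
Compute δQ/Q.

Let u = s + z = 77.06. δu = √(δs² + δz²) = √(72.4 + 0.0225) = 8.51, so δu/u = 0.110.
Q is then a monomial in u, q, p:
δQ/Q = √((δu/u)² + (-1·δq/q)² + (3·δp/p)²) = √(0.0122 + 0.0113 + 0.0193) = 0.207

0.207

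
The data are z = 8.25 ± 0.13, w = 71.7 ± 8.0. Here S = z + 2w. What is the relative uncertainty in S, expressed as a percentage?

10.6%

Sums and differences: (δS)² = Σ (cᵢ δxᵢ)².
  (δz)² = 0.0169;  (2·δw)² = 256
δS = √(256) = 16.0
S = 152, so δS/S = 16.0/152 = 0.106.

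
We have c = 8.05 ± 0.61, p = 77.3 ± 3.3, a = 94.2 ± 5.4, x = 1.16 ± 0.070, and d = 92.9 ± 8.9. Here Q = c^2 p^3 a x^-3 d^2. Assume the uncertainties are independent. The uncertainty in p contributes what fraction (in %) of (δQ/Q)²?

(δQ/Q)² = (2·δc/c)² + (3·δp/p)² + (1·δa/a)² + (-3·δx/x)² + (2·δd/d)²
  c term: (2×0.0758)² = 0.0230
  p term: (3×0.0427)² = 0.0164
  a term: (1×0.0573)² = 0.00329
  x term: (-3×0.0603)² = 0.0328
  d term: (2×0.0958)² = 0.0367
Total = 0.112. Share from p = 0.0164/0.112 = 0.146.

14.6%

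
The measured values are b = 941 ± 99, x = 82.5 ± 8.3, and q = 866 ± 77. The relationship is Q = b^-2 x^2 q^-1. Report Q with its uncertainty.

(8.88 ± 2.70) × 10^-6

For a monomial Q ∝ b^-2, x^2, q^-1, fractional errors add in quadrature:
  (-2·δb/b)² = (-2×0.105)² = 0.0443;  (2·δx/x)² = (2×0.101)² = 0.0405;  (-1·δq/q)² = (-1×0.0889)² = 0.00791
δQ/Q = √(0.0927) = 0.304
Q = 8.88e-06, so δQ = 0.304 × 8.88e-06 = 2.7e-06.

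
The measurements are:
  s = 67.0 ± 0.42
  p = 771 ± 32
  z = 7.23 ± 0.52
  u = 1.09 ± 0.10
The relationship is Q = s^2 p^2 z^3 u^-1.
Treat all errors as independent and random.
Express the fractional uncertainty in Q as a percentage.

Q is a product of powers, so relative uncertainties combine in quadrature:
  (2·δs/s)² = (2×0.00627)² = 0.000157;  (2·δp/p)² = (2×0.0415)² = 0.00689;  (3·δz/z)² = (3×0.0719)² = 0.0466;  (-1·δu/u)² = (-1×0.0917)² = 0.00842
δQ/Q = √(0.0620) = 0.249

24.9%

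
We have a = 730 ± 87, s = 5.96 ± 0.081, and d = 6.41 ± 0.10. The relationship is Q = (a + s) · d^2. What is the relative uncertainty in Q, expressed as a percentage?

Let u = a + s = 736. δu = √(δa² + δs²) = √(7570 + 0.00656) = 87.0, so δu/u = 0.118.
Q is then a monomial in u, d:
δQ/Q = √((δu/u)² + (2·δd/d)²) = √(0.0140 + 0.000974) = 0.122

12.2%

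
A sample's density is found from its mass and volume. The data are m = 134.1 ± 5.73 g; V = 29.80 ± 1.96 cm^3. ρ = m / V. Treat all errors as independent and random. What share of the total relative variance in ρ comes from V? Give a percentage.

70.3%

(δρ/ρ)² = (1·δm/m)² + (-1·δV/V)²
  m term: (1×0.0427)² = 0.00183
  V term: (-1×0.0658)² = 0.00433
Total = 0.00615. Share from V = 0.00433/0.00615 = 0.703.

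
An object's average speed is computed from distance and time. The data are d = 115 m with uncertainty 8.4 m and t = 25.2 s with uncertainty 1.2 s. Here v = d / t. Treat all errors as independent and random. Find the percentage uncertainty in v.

8.72%

Relative error in a monomial: (δv/v)² = Σ (nᵢ · δxᵢ/xᵢ)².
  (1·δd/d)² = (1×0.0730)² = 0.00534;  (-1·δt/t)² = (-1×0.0476)² = 0.00227
δv/v = √(0.00760) = 0.0872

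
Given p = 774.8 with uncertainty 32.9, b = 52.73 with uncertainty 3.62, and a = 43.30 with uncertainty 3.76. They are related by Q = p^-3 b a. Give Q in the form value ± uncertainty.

Each factor contributes (exponent × relative error)² to (δQ/Q)²:
  (-3·δp/p)² = (-3×0.0425)² = 0.0162;  (1·δb/b)² = (1×0.0687)² = 0.00471;  (1·δa/a)² = (1×0.0868)² = 0.00754
δQ/Q = √(0.0285) = 0.169
Q = 4.909e-06, so δQ = 0.169 × 4.909e-06 = 8.28e-07.

(4.909 ± 0.828) × 10^-6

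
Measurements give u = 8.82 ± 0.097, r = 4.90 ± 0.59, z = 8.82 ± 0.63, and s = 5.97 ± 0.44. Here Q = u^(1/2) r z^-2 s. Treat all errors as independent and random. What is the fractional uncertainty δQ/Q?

Each factor contributes (exponent × relative error)² to (δQ/Q)²:
  (½·δu/u)² = (0.5×0.0110)² = 3.02e-05;  (1·δr/r)² = (1×0.120)² = 0.0145;  (-2·δz/z)² = (-2×0.0714)² = 0.0204;  (1·δs/s)² = (1×0.0737)² = 0.00543
δQ/Q = √(0.0404) = 0.201

0.201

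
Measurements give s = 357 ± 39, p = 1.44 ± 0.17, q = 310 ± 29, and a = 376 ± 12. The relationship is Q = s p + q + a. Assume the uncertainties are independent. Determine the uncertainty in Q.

88.4

Let w = s·p = 514. δw/w = √((1·δs/s)² + (1·δp/p)²) = √(0.0119 + 0.0139) = 0.161, so δw = 82.7.
Q = w + q + a: δQ = √(δw² + δq² + δa²) = √(6840 + 841 + 144) = 88.4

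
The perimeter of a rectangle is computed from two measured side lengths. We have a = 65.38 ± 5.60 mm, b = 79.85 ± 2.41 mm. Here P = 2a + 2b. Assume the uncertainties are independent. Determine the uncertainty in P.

12.2 mm

Sums and differences: (δP)² = Σ (cᵢ δxᵢ)².
  (2·δa)² = 125;  (2·δb)² = 23.2
δP = √(149) = 12.2 mm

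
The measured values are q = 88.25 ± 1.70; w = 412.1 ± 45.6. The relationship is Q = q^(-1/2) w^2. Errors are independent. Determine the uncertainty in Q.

4000

Products/powers → add relative errors in quadrature, weighted by exponent:
  (−½·δq/q)² = (-0.5×0.0193)² = 9.28e-05;  (2·δw/w)² = (2×0.111)² = 0.0490
δQ/Q = √(0.0491) = 0.222
Q = 18080, so δQ = 0.222 × 18080 = 4000.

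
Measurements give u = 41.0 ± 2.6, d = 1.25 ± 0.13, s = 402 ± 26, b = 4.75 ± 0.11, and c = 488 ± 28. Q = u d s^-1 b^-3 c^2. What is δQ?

54.5

Relative error in a monomial: (δQ/Q)² = Σ (nᵢ · δxᵢ/xᵢ)².
  (1·δu/u)² = (1×0.0634)² = 0.00402;  (1·δd/d)² = (1×0.104)² = 0.0108;  (-1·δs/s)² = (-1×0.0647)² = 0.00418;  (-3·δb/b)² = (-3×0.0232)² = 0.00483;  (2·δc/c)² = (2×0.0574)² = 0.0132
δQ/Q = √(0.0370) = 0.192
Q = 283, so δQ = 0.192 × 283 = 54.5.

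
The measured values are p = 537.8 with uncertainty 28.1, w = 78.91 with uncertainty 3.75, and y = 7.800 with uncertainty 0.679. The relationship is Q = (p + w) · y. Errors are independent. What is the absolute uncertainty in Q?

474

Let u = p + w = 616.7. δu = √(δp² + δw²) = √(790 + 14.1) = 28.3, so δu/u = 0.0460.
Q is then a monomial in u, y:
δQ/Q = √((δu/u)² + (1·δy/y)²) = √(0.00211 + 0.00758) = 0.0984
Q = 4810, so δQ = 0.0984 × 4810 = 474.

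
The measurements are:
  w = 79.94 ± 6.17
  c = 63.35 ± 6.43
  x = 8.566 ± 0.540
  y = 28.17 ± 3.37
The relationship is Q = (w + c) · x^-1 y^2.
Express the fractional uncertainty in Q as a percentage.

Let u = w + c = 143.3. δu = √(δw² + δc²) = √(38.1 + 41.3) = 8.91, so δu/u = 0.0622.
Q is then a monomial in u, x, y:
δQ/Q = √((δu/u)² + (-1·δx/x)² + (2·δy/y)²) = √(0.00387 + 0.00397 + 0.0572) = 0.255

25.5%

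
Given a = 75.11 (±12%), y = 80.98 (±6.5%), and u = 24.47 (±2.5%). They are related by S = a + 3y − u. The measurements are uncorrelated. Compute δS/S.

Sums and differences: (δS)² = Σ (cᵢ δxᵢ)².
  (δa)² = 81.2;  (3·δy)² = 249;  (δu)² = 0.374
δS = √(331) = 18.2
S = 293.6, so δS/S = 18.2/293.6 = 0.0620.

0.0620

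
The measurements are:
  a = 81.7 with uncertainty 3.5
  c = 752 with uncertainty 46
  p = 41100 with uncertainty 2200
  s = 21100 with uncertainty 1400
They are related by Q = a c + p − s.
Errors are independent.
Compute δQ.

Let w = a·c = 61400. δw/w = √((1·δa/a)² + (1·δc/c)²) = √(0.00184 + 0.00374) = 0.0747, so δw = 4590.
Q = w + p − s: δQ = √(δw² + δp² + δs²) = √(2.11e+07 + 4.84e+06 + 1.96e+06) = 5280

5280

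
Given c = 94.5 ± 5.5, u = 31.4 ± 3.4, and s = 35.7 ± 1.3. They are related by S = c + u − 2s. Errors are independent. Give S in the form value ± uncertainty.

54.5 ± 6.97

Absolute uncertainties add in quadrature for a linear combination:
  (δc)² = 30.2;  (δu)² = 11.6;  (2·δs)² = 6.76
δS = √(48.6) = 6.97
S = 54.5.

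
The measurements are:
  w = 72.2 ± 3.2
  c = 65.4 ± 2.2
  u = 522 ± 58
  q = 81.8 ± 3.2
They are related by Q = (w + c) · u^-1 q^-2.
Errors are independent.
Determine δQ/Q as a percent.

13.9%

Let h = w + c = 138. δh = √(δw² + δc²) = √(10.2 + 4.84) = 3.88, so δh/h = 0.0282.
Q is then a monomial in h, u, q:
δQ/Q = √((δh/h)² + (-1·δu/u)² + (-2·δq/q)²) = √(0.000796 + 0.0123 + 0.00612) = 0.139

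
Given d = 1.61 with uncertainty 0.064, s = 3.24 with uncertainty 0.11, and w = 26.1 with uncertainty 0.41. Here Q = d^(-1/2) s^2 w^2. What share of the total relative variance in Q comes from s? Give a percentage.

76.9%

(δQ/Q)² = (−½·δd/d)² + (2·δs/s)² + (2·δw/w)²
  d term: (-0.5×0.0398)² = 0.000395
  s term: (2×0.0340)² = 0.00461
  w term: (2×0.0157)² = 0.000987
Total = 0.00599. Share from s = 0.00461/0.00599 = 0.769.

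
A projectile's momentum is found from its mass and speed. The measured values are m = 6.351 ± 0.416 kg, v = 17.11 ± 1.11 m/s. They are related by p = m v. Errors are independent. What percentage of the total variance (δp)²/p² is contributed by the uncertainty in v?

49.5%

(δp/p)² = (1·δm/m)² + (1·δv/v)²
  m term: (1×0.0655)² = 0.00429
  v term: (1×0.0649)² = 0.00421
Total = 0.00850. Share from v = 0.00421/0.00850 = 0.495.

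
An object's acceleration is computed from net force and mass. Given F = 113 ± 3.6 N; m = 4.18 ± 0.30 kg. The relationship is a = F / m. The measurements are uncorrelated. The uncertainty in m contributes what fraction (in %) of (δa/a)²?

83.5%

(δa/a)² = (1·δF/F)² + (-1·δm/m)²
  F term: (1×0.0319)² = 0.00101
  m term: (-1×0.0718)² = 0.00515
Total = 0.00617. Share from m = 0.00515/0.00617 = 0.835.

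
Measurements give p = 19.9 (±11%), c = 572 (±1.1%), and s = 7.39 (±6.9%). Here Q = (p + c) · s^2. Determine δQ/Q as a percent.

13.8%

Let u = p + c = 592. δu = √(δp² + δc²) = √(4.79 + 39.6) = 6.66, so δu/u = 0.0113.
Q is then a monomial in u, s:
δQ/Q = √((δu/u)² + (2·δs/s)²) = √(0.000127 + 0.0190) = 0.138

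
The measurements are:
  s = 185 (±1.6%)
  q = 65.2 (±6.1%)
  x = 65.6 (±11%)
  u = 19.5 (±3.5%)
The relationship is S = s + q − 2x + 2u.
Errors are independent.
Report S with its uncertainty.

158 ± 15.3

Each term contributes (cᵢ δxᵢ)² to (δS)²:
  (δs)² = 8.76;  (δq)² = 15.8;  (2·δx)² = 208;  (2·δu)² = 1.86
δS = √(235) = 15.3
S = 158.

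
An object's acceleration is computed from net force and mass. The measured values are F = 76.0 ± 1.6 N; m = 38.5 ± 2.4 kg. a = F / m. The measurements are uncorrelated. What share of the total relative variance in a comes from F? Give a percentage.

(δa/a)² = (1·δF/F)² + (-1·δm/m)²
  F term: (1×0.0211)² = 0.000443
  m term: (-1×0.0623)² = 0.00389
Total = 0.00433. Share from F = 0.000443/0.00433 = 0.102.

10.2%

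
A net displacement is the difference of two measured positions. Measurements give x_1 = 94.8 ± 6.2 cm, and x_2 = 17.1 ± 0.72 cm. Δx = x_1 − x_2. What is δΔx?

Sums and differences: (δΔx)² = Σ (cᵢ δxᵢ)².
  (δx_1)² = 38.4;  (δx_2)² = 0.518
δΔx = √(39.0) = 6.24 cm

6.24 cm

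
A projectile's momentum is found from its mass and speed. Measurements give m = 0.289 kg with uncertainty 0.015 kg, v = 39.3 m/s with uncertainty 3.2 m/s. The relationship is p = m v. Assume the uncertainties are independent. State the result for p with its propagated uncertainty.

Relative error in a monomial: (δp/p)² = Σ (nᵢ · δxᵢ/xᵢ)².
  (1·δm/m)² = (1×0.0519)² = 0.00269;  (1·δv/v)² = (1×0.0814)² = 0.00663
δp/p = √(0.00932) = 0.0966
p = 11.4 kg·m/s, so δp = 0.0966 × 11.4 = 1.10 kg·m/s.

11.4 ± 1.10 kg·m/s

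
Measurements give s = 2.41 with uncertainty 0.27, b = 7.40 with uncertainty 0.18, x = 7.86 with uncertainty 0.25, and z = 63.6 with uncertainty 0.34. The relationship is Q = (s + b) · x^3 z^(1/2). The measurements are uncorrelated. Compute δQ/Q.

Let u = s + b = 9.81. δu = √(δs² + δb²) = √(0.0729 + 0.0324) = 0.324, so δu/u = 0.0331.
Q is then a monomial in u, x, z:
δQ/Q = √((δu/u)² + (3·δx/x)² + (½·δz/z)²) = √(0.00109 + 0.00910 + 7.14e-06) = 0.101

0.101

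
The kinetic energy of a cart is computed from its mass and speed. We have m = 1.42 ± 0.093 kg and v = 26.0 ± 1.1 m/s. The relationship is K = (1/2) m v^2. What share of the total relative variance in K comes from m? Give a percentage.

37.5%

(δK/K)² = (1·δm/m)² + (2·δv/v)²
  m term: (1×0.0655)² = 0.00429
  v term: (2×0.0423)² = 0.00716
Total = 0.0114. Share from m = 0.00429/0.0114 = 0.375.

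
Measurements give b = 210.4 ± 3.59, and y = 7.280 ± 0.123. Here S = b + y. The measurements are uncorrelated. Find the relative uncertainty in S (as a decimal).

0.0165

Absolute uncertainties add in quadrature for a linear combination:
  (δb)² = 12.9;  (δy)² = 0.0151
δS = √(12.9) = 3.59
S = 217.7, so δS/S = 3.59/217.7 = 0.0165.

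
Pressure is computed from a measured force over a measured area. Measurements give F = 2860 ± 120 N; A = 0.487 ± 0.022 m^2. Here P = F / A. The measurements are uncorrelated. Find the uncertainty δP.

P is a product of powers, so relative uncertainties combine in quadrature:
  (1·δF/F)² = (1×0.0420)² = 0.00176;  (-1·δA/A)² = (-1×0.0452)² = 0.00204
δP/P = √(0.00380) = 0.0617
P = 5870 Pa, so δP = 0.0617 × 5870 = 362 Pa.

362 Pa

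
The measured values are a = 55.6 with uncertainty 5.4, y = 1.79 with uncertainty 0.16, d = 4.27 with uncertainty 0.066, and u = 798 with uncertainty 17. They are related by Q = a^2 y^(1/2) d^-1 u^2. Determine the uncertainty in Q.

1.26e+08

Each factor contributes (exponent × relative error)² to (δQ/Q)²:
  (2·δa/a)² = (2×0.0971)² = 0.0377;  (½·δy/y)² = (0.5×0.0894)² = 0.00200;  (-1·δd/d)² = (-1×0.0155)² = 0.000239;  (2·δu/u)² = (2×0.0213)² = 0.00182
δQ/Q = √(0.0418) = 0.204
Q = 6.17e+08, so δQ = 0.204 × 6.17e+08 = 1.26e+08.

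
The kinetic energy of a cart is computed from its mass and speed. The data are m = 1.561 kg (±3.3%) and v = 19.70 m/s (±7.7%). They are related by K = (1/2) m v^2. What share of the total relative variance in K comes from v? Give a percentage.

95.6%

(δK/K)² = (1·δm/m)² + (2·δv/v)²
  m term: (1×0.0330)² = 0.00109
  v term: (2×0.0770)² = 0.0237
Total = 0.0248. Share from v = 0.0237/0.0248 = 0.956.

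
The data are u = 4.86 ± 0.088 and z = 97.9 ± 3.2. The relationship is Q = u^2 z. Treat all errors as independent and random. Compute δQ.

113

Q is a product of powers, so relative uncertainties combine in quadrature:
  (2·δu/u)² = (2×0.0181)² = 0.00131;  (1·δz/z)² = (1×0.0327)² = 0.00107
δQ/Q = √(0.00238) = 0.0488
Q = 2310, so δQ = 0.0488 × 2310 = 113.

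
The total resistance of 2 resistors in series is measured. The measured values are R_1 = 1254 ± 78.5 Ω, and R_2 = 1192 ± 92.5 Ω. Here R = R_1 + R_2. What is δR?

121 Ω

Absolute uncertainties add in quadrature for a linear combination:
  (δR_1)² = 6160;  (δR_2)² = 8560
δR = √(14700) = 121 Ω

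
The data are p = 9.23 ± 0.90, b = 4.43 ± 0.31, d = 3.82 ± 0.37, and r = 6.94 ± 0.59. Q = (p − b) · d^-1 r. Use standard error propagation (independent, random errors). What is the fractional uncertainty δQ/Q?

Let u = p − b = 4.80. δu = √(δp² + δb²) = √(0.810 + 0.0961) = 0.952, so δu/u = 0.198.
Q is then a monomial in u, d, r:
δQ/Q = √((δu/u)² + (-1·δd/d)² + (1·δr/r)²) = √(0.0393 + 0.00938 + 0.00723) = 0.237

0.237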